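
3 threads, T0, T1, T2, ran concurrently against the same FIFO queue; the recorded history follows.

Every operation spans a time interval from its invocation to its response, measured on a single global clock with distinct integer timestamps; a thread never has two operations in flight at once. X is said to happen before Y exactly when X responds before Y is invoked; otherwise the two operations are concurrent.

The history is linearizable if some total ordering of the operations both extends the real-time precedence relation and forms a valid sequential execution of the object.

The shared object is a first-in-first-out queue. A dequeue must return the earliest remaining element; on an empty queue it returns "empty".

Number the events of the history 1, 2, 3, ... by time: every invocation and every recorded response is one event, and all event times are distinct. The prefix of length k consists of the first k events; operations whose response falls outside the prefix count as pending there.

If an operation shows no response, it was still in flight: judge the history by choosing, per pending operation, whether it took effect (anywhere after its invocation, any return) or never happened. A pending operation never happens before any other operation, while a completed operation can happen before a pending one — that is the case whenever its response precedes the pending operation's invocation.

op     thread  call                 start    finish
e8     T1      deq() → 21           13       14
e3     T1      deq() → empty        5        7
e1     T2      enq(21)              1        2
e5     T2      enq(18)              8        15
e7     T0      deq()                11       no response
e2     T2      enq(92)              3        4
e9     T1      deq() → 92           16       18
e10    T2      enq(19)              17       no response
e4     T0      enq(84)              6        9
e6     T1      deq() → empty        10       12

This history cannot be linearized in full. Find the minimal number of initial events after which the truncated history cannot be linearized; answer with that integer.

7

events 1..6 are linearizable; a witness order is e1, e2:
after step 1 (e1 enq(21)): queue <21>
after step 2 (e2 enq(92)): queue <21,92>
include event 7 — e3 responding at 7 — and every candidate order breaks
include/drop combinations of the 1 pending operation (e4) were all tried; none helps
one such order, e1, e2, e3 (pending dropped), breaks at step 3 where e3 deq() → empty is illegal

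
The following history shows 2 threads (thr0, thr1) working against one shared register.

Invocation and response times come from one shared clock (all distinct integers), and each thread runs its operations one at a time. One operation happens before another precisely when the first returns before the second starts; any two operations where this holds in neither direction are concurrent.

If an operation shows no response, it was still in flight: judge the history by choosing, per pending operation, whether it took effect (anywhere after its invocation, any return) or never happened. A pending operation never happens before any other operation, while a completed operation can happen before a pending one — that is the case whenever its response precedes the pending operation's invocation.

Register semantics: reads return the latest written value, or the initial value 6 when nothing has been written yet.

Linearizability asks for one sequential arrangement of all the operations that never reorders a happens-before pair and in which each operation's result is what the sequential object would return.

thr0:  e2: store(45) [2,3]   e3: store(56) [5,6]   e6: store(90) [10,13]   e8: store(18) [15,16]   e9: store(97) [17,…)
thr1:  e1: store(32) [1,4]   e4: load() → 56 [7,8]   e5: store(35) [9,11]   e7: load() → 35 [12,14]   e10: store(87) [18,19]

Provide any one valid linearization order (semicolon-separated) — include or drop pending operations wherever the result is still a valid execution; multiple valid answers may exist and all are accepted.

e1; e2; e3; e4; e5; e7; e6; e8; e9; e10

step 1: e1 store(32) — value 32
step 2: e2 store(45) — value 45
step 3: e3 store(56) — value 56
step 4: e4 load() → 56 — value 56
step 5: e5 store(35) — value 35
step 6: e7 load() → 35 — value 35
step 7: e6 store(90) — value 90
step 8: e8 store(18) — value 18
step 9: e9 store(97) (pending, included) — value 97
step 10: e10 store(87) — value 87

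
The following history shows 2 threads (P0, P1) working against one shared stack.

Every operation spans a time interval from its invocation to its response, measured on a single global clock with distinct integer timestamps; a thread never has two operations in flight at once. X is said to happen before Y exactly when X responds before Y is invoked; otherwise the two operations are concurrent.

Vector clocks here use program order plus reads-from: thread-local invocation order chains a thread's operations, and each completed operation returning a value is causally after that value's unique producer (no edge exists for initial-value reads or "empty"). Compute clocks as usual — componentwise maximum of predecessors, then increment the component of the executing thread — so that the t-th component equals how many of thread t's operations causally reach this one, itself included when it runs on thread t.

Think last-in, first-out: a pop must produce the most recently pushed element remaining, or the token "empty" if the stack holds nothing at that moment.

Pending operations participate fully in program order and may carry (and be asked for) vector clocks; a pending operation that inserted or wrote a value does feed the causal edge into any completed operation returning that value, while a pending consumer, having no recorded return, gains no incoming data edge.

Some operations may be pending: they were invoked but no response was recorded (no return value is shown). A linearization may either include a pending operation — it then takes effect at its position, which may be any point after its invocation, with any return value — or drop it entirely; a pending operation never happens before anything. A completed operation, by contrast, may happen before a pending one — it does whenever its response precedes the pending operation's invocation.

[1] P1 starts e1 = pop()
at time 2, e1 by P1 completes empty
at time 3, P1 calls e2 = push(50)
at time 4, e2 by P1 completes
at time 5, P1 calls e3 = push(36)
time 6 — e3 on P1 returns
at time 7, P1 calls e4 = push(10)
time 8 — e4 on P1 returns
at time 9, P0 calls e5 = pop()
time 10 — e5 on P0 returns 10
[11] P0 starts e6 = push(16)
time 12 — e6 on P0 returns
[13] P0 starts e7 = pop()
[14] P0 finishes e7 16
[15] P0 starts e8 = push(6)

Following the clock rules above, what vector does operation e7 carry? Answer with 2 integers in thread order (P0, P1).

(3, 4)

e1 (invocation 1): nothing precedes it; P1's component alone gives (0, 1)
VC(e2, invoked at 3): max of VC(e1)=(0, 1), then +1 on thread P1 → (0, 2)
VC(e3, invoked at 5): max of VC(e2)=(0, 2), then +1 on thread P1 → (0, 3)
VC(e4, invoked at 7): max of VC(e3)=(0, 3), then +1 on thread P1 → (0, 4)
VC(e5, invoked at 9): max of VC(e4)=(0, 4), then +1 on thread P0 → (1, 4)
VC(e6, invoked at 11): max of VC(e5)=(1, 4), then +1 on thread P0 → (2, 4)
VC(e7, invoked at 13): max of VC(e6)=(2, 4), then +1 on thread P0 → (3, 4)
VC(e8, invoked at 15): max of VC(e7)=(3, 4), then +1 on thread P0 → (4, 4)
target: VC(e7) = (3, 4)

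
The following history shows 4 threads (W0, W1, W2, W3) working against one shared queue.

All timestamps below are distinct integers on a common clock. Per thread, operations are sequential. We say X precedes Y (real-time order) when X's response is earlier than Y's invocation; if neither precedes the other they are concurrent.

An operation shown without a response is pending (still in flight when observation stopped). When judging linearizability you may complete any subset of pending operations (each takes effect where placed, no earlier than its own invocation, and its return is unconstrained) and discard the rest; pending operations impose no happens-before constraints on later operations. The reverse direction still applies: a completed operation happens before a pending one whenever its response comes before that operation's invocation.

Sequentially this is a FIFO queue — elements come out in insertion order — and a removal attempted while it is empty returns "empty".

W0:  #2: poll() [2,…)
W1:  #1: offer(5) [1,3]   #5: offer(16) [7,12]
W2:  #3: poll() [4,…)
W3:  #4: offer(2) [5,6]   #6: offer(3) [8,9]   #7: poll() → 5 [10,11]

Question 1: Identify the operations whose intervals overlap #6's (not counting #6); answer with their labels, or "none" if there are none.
Answer: #2, #3, #5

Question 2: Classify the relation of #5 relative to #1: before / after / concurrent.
Answer: after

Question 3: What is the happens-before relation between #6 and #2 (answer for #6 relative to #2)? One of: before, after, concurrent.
Answer: concurrent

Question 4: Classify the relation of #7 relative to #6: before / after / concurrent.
Answer: after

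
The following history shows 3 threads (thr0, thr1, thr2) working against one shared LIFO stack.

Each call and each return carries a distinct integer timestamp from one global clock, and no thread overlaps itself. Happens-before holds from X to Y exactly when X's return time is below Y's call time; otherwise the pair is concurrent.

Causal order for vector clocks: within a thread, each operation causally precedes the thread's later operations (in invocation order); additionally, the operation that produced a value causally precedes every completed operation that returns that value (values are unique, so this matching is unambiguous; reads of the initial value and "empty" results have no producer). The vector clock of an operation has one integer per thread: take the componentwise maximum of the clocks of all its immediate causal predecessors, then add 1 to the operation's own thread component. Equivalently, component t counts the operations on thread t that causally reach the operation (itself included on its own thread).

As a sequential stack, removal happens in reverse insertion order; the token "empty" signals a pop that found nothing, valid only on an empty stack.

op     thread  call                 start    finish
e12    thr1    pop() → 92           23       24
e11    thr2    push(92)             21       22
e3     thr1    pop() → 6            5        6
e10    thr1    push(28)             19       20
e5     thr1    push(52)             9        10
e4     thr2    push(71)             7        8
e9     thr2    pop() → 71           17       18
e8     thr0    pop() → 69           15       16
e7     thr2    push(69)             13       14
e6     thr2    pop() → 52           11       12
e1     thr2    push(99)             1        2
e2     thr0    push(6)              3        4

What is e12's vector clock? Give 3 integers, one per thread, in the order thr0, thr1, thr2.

(1, 4, 6)

VC(e1, invoked at 1): no causal predecessors; +1 on thr2 → (0, 0, 1)
VC(e2, invoked at 3): no causal predecessors; +1 on thr0 → (1, 0, 0)
e4 (invocation 7): componentwise max over VC(e1)=(0, 0, 1), +1 at thr2, giving (0, 0, 2)
e3 (invocation 5): componentwise max over VC(e2)=(1, 0, 0), +1 at thr1, giving (1, 1, 0)
e5 (invocation 9): componentwise max over VC(e3)=(1, 1, 0), +1 at thr1, giving (1, 2, 0)
e10 (invocation 19): componentwise max over VC(e5)=(1, 2, 0), +1 at thr1, giving (1, 3, 0)
e6 (invocation 11): componentwise max over VC(e4)=(0, 0, 2), VC(e5)=(1, 2, 0), +1 at thr2, giving (1, 2, 3)
e7 (invocation 13): componentwise max over VC(e6)=(1, 2, 3), +1 at thr2, giving (1, 2, 4)
e9 (invocation 17): componentwise max over VC(e4)=(0, 0, 2), VC(e7)=(1, 2, 4), +1 at thr2, giving (1, 2, 5)
e8 (invocation 15): componentwise max over VC(e2)=(1, 0, 0), VC(e7)=(1, 2, 4), +1 at thr0, giving (2, 2, 4)
e11 (invocation 21): componentwise max over VC(e9)=(1, 2, 5), +1 at thr2, giving (1, 2, 6)
e12 (invocation 23): componentwise max over VC(e10)=(1, 3, 0), VC(e11)=(1, 2, 6), +1 at thr1, giving (1, 4, 6)
target: VC(e12) = (1, 4, 6)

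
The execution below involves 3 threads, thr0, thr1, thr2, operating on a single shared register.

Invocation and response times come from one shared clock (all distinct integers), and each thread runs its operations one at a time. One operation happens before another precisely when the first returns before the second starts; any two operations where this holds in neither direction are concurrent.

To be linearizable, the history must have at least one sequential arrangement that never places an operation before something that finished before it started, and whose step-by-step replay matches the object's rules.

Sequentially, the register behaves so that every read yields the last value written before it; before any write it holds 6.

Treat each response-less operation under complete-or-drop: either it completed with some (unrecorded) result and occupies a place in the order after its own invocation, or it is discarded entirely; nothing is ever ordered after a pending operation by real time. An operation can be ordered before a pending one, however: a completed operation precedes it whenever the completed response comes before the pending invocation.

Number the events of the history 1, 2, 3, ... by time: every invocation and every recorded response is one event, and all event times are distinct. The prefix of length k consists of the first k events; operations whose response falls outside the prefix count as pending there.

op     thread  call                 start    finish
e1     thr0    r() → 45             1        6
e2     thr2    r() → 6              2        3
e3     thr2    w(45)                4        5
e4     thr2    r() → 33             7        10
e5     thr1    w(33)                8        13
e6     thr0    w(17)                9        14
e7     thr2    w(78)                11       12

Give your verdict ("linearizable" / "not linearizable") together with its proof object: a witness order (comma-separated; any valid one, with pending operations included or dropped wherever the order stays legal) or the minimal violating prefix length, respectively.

linearizable — witness: e2, e3, e1, e5, e4, e6, e7

after step 1 (e2 r() → 6): value 6
after step 2 (e3 w(45)): value 45
after step 3 (e1 r() → 45): value 45
after step 4 (e5 w(33)): value 33
after step 5 (e4 r() → 33): value 33
after step 6 (e6 w(17)): value 17
after step 7 (e7 w(78)): value 78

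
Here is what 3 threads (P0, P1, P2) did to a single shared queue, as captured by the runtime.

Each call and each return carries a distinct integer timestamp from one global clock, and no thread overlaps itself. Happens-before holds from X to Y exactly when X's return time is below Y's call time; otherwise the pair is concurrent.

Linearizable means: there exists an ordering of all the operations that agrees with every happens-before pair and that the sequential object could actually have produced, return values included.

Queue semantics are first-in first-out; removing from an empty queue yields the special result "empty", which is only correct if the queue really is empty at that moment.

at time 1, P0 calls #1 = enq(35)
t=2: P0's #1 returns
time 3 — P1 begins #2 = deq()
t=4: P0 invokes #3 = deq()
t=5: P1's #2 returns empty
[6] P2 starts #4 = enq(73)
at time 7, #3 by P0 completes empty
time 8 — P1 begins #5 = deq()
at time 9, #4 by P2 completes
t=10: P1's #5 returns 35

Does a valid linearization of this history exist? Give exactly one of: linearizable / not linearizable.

not linearizable

the violation lands at event 7, #3's response at time 7: events 1..6 linearize, events 1..7 do not
no legal order exists: 2 real-time-consistent candidates over 3 completed queue operations, all rejected
completion choices over the 1 pending operation (#4) were checked; none helps
take #1, #2, #3 (pending dropped): step 2 already fails, because #2 deq() → empty cannot occur there
take #1, #3, #2 (pending dropped): step 2 already fails, because #3 deq() → empty cannot occur there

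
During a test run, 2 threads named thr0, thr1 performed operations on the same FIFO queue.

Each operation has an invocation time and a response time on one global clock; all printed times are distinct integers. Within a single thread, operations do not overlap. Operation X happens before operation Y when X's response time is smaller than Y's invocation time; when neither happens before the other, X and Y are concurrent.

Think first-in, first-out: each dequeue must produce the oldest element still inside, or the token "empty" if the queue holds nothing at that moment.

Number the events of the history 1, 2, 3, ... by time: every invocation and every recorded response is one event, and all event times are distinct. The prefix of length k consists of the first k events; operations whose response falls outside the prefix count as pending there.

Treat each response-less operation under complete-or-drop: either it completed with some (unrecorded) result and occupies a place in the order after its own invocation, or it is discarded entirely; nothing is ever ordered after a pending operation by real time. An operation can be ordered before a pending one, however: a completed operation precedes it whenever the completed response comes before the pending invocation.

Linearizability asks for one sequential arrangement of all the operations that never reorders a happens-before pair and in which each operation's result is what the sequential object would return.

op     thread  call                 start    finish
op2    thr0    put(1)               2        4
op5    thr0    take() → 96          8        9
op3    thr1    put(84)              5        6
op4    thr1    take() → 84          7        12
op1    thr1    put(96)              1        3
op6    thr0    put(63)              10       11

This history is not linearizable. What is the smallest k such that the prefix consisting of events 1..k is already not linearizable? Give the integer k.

one valid order for events 1..11 is op1, op2, op3, op5, op4, op6:
1. op1 put(96), leaving queue <96>
2. op2 put(1), leaving queue <96,1>
3. op3 put(84), leaving queue <96,1,84>
4. op5 take() → 96, leaving queue <1,84>
5. op4 take() (pending, included), leaving queue <84>
6. op6 put(63), leaving queue <84,63>
once event 12 joins (op4's response, time 12), exhaustive search finds no witness
take op1, op2, op3, op4, op5, op6: step 4 already fails, because op4 take() → 84 cannot occur there
take op1, op2, op3, op5, op4, op6: step 5 already fails, because op4 take() → 84 cannot occur there

12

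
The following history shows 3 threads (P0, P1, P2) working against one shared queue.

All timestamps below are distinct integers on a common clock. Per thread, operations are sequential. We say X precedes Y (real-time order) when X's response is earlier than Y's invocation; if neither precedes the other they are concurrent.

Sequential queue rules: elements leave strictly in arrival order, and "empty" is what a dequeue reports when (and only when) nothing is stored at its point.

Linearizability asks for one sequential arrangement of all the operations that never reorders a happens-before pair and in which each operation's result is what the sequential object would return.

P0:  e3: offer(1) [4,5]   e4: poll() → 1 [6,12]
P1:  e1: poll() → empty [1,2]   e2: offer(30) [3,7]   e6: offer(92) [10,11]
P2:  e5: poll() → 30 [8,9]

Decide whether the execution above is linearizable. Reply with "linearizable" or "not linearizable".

one valid linearization: e1, e2, e3, e5, e4, e6
1. e1 poll() → empty, leaving queue <>
2. e2 offer(30), leaving queue <30>
3. e3 offer(1), leaving queue <30,1>
4. e5 poll() → 30, leaving queue <1>
5. e4 poll() → 1, leaving queue <>
6. e6 offer(92), leaving queue <92>

linearizable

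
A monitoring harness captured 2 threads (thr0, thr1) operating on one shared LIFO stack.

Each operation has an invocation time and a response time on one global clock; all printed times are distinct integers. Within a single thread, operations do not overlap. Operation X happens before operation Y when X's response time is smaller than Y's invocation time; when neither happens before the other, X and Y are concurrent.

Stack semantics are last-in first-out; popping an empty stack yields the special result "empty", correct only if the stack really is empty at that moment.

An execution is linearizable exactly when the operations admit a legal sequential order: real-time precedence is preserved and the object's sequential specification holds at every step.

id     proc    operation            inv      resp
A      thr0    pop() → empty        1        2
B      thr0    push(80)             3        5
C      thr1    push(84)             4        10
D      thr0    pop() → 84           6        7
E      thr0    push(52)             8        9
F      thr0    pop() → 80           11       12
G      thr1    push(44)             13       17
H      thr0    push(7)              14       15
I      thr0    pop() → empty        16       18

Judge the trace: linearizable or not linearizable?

not linearizable

through event 11 a valid linearization exists; event 12 (F responding at time 12) ends that
4 orders of the 6 completed LIFO stack ops respect real time; none is legal
for example A, B, C, D, E, F fails at step 6: F pop() → 80 is not legal there
for example A, B, D, C, E, F fails at step 3: D pop() → 84 is not legal there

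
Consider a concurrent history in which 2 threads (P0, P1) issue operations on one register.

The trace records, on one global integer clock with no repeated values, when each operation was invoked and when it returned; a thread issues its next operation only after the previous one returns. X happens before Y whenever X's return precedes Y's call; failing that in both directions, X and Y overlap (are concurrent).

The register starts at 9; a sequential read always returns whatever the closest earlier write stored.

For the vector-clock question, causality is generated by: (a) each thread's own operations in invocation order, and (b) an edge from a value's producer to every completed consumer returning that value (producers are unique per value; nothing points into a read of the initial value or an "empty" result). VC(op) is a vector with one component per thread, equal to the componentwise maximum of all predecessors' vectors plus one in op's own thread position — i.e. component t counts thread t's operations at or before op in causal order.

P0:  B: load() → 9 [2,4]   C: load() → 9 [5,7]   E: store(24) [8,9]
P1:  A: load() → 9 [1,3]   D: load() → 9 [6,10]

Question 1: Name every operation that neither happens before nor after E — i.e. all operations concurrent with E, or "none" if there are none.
D

E spans [8,9]: anything still running between times 8 and 9 counts as concurrent
A [1,3]: before
B [2,4]: before
C [5,7]: before
D [6,10]: concurrent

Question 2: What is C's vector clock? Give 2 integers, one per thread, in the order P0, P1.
(2, 0)

no predecessors for A (invoked 1): P1 increments from zero → (0, 1)
no predecessors for B (invoked 2): P0 increments from zero → (1, 0)
VC(D, invoked at 6): max of VC(A)=(0, 1), then +1 on thread P1 → (0, 2)
VC(C, invoked at 5): max of VC(B)=(1, 0), then +1 on thread P0 → (2, 0)
VC(E, invoked at 8): max of VC(C)=(2, 0), then +1 on thread P0 → (3, 0)
target: VC(C) = (2, 0)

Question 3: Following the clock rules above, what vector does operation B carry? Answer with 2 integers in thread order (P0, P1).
(1, 0)

VC(A, invoked at 1): no causal predecessors; +1 on P1 → (0, 1)
VC(B, invoked at 2): no causal predecessors; +1 on P0 → (1, 0)
D (invocation 6): componentwise max over VC(A)=(0, 1), +1 at P1, giving (0, 2)
C (invocation 5): componentwise max over VC(B)=(1, 0), +1 at P0, giving (2, 0)
E (invocation 8): componentwise max over VC(C)=(2, 0), +1 at P0, giving (3, 0)
target: VC(B) = (1, 0)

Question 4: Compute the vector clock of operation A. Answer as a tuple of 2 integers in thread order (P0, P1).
(0, 1)

A, invoked 1, has no incoming edges; only P1's bump applies → (0, 1)
B, invoked 2, has no incoming edges; only P0's bump applies → (1, 0)
merge at D (invoked 6): VC(A)=(0, 1), own-thread bump on P1 → (0, 2)
merge at C (invoked 5): VC(B)=(1, 0), own-thread bump on P0 → (2, 0)
merge at E (invoked 8): VC(C)=(2, 0), own-thread bump on P0 → (3, 0)
target: VC(A) = (0, 1)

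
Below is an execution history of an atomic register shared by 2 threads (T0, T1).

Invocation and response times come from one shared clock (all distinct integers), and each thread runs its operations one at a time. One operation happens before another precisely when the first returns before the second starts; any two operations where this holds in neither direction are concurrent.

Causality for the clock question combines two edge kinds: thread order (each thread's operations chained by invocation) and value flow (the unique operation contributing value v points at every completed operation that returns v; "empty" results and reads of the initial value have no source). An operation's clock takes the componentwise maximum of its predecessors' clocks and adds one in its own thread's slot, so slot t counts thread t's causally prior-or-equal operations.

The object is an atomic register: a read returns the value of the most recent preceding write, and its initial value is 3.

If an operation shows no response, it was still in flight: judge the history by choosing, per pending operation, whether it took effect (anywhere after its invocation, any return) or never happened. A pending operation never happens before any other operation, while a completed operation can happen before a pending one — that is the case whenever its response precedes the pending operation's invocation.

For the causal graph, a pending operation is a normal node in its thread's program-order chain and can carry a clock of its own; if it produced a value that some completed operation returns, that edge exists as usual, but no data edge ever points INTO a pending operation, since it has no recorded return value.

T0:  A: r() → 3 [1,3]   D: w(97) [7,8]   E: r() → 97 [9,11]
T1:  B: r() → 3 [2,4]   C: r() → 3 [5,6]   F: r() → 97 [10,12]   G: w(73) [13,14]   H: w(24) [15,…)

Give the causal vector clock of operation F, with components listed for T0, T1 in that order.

invoked at 2, B has no predecessors; its own T1 bump gives (0, 1)
invoked at 1, A has no predecessors; its own T0 bump gives (1, 0)
invoked at 5, C merges VC(B)=(0, 1) and bumps T1's slot → (0, 2)
invoked at 7, D merges VC(A)=(1, 0) and bumps T0's slot → (2, 0)
invoked at 9, E merges VC(D)=(2, 0) and bumps T0's slot → (3, 0)
invoked at 10, F merges VC(C)=(0, 2), VC(D)=(2, 0) and bumps T1's slot → (2, 3)
invoked at 13, G merges VC(F)=(2, 3) and bumps T1's slot → (2, 4)
invoked at 15, H merges VC(G)=(2, 4) and bumps T1's slot → (2, 5)
target: VC(F) = (2, 3)

(2, 3)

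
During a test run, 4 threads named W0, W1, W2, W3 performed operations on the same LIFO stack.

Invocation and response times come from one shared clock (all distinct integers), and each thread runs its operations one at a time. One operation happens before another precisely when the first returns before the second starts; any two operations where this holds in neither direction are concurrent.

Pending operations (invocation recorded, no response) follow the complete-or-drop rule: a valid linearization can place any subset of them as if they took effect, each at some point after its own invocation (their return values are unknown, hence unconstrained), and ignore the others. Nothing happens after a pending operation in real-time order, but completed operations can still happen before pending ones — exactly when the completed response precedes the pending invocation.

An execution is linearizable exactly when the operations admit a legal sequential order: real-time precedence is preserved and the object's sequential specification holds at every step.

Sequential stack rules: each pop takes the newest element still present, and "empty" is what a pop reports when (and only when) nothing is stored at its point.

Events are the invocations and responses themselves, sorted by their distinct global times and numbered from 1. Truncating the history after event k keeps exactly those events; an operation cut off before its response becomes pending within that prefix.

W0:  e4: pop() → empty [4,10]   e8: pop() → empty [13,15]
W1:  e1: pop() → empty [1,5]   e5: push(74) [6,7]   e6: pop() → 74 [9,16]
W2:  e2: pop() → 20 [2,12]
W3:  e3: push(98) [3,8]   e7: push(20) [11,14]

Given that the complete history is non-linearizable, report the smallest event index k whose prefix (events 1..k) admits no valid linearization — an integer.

events 1..14 are linearizable; a witness order is e1, e4, e3, e5, e6, e7, e2:
step 1: e1 pop() → empty — stack <>
step 2: e4 pop() → empty — stack <>
step 3: e3 push(98) — stack <98>
step 4: e5 push(74) — stack <98,74>
step 5: e6 pop() (pending, included) — stack <98>
step 6: e7 push(20) — stack <98,20>
step 7: e2 pop() → 20 — stack <98>
at event 15 (e8's time-15 response) nothing linearizes any more
including or dropping the 1 pending operation (e6) in any combination fails
take e1, e2, e3, e4, e5, e7, e8 (pending dropped): step 2 already fails, because e2 pop() → 20 cannot occur there
take e1, e2, e3, e4, e5, e8, e7 (pending dropped): step 2 already fails, because e2 pop() → 20 cannot occur there

15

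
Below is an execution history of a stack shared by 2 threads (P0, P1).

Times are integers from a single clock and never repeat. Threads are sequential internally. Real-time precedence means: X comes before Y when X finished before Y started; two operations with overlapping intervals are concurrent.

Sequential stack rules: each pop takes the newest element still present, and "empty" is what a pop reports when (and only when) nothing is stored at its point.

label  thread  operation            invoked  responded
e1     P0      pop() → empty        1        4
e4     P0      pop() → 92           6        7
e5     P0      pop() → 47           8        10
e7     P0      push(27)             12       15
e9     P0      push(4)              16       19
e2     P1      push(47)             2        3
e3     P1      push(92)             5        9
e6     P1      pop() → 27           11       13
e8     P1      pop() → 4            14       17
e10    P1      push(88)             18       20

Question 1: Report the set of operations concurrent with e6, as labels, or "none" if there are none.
e6 spans [11,13]; an op avoiding the whole window 11..13 is ordered, any other is concurrent
e1 [1,4]: before
e2 [2,3]: before
e3 [5,9]: before
e4 [6,7]: before
e5 [8,10]: before
e7 [12,15]: concurrent
e8 [14,17]: after
e9 [16,19]: after
e10 [18,20]: after

e7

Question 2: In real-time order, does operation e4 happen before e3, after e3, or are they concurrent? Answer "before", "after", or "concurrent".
e4 spans [6,7], e3 spans [5,9]
the intervals overlap in both directions

concurrent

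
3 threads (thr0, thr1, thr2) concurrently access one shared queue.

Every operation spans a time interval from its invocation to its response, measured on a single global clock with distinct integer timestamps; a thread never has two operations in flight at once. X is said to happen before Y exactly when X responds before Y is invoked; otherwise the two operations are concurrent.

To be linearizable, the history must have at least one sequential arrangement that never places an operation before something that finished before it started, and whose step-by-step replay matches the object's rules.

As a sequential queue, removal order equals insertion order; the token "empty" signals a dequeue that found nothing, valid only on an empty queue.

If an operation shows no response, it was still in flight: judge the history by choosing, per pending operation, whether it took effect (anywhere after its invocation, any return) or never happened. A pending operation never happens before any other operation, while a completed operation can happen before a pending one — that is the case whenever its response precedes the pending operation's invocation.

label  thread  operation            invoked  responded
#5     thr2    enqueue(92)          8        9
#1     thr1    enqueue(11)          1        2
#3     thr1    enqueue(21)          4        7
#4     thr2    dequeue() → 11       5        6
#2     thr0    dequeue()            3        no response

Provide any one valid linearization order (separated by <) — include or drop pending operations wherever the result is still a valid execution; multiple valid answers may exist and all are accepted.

step 1: #1 enqueue(11) — queue <11>
step 2: #3 enqueue(21) — queue <11,21>
step 3: #4 dequeue() → 11 — queue <21>
step 4: #2 dequeue() (pending, included) — queue <>
step 5: #5 enqueue(92) — queue <92>

#1 < #3 < #4 < #2 < #5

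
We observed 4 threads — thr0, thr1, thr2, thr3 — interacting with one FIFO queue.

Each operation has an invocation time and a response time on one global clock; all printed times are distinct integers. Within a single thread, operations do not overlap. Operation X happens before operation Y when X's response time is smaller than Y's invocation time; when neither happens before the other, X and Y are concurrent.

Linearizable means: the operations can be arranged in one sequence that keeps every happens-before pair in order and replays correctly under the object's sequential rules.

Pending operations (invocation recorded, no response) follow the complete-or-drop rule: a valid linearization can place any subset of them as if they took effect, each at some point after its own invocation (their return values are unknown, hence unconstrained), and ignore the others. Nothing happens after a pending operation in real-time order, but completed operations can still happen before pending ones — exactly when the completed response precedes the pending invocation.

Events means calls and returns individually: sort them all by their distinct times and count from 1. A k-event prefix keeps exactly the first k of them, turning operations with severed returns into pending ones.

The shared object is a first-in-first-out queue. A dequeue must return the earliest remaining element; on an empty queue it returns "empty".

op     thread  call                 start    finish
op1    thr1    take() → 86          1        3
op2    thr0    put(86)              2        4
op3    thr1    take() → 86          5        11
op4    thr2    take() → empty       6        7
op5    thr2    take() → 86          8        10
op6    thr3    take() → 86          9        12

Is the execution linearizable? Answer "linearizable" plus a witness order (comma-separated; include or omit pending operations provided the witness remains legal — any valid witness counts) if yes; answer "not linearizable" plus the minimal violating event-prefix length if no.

not linearizable — minimal violating prefix: 10 events

through event 9 a valid linearization exists; event 10 (op5 responding at time 10) ends that
real-time-consistent orders of the 4 completed operations: 2 — all fail the FIFO queue replay
no escape via the 2 pending operations (op3, op6): every completion choice fails
take op1, op2, op4, op5 (pending dropped): step 1 already fails, because op1 take() → 86 cannot occur there
take op2, op1, op4, op5 (pending dropped): step 4 already fails, because op5 take() → 86 cannot occur there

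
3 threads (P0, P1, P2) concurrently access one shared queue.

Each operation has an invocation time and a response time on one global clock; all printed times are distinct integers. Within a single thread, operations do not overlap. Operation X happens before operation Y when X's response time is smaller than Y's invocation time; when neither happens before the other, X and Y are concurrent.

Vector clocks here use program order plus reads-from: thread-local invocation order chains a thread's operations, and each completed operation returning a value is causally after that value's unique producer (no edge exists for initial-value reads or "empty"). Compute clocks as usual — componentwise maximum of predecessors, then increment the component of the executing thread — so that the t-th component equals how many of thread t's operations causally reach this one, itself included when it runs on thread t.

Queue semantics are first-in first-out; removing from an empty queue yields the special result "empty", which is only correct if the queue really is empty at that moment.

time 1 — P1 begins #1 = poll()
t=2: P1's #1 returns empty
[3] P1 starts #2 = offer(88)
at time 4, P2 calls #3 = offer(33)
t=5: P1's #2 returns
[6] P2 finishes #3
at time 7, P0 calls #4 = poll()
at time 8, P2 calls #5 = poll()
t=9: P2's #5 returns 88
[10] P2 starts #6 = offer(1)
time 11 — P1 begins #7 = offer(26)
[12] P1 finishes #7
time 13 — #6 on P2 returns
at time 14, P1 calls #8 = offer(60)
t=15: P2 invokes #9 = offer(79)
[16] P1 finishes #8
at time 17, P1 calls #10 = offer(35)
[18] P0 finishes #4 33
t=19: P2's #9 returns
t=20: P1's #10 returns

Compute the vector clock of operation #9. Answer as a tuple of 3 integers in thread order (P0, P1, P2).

root op #3, invoked 4: fresh clock plus P2's own tick → (0, 0, 1)
root op #1, invoked 1: fresh clock plus P1's own tick → (0, 1, 0)
VC(#2, invoked at 3): max of VC(#1)=(0, 1, 0), then +1 on thread P1 → (0, 2, 0)
VC(#4, invoked at 7): max of VC(#3)=(0, 0, 1), then +1 on thread P0 → (1, 0, 1)
VC(#7, invoked at 11): max of VC(#2)=(0, 2, 0), then +1 on thread P1 → (0, 3, 0)
VC(#5, invoked at 8): max of VC(#2)=(0, 2, 0), VC(#3)=(0, 0, 1), then +1 on thread P2 → (0, 2, 2)
VC(#8, invoked at 14): max of VC(#7)=(0, 3, 0), then +1 on thread P1 → (0, 4, 0)
VC(#6, invoked at 10): max of VC(#5)=(0, 2, 2), then +1 on thread P2 → (0, 2, 3)
VC(#10, invoked at 17): max of VC(#8)=(0, 4, 0), then +1 on thread P1 → (0, 5, 0)
VC(#9, invoked at 15): max of VC(#6)=(0, 2, 3), then +1 on thread P2 → (0, 2, 4)
target: VC(#9) = (0, 2, 4)

(0, 2, 4)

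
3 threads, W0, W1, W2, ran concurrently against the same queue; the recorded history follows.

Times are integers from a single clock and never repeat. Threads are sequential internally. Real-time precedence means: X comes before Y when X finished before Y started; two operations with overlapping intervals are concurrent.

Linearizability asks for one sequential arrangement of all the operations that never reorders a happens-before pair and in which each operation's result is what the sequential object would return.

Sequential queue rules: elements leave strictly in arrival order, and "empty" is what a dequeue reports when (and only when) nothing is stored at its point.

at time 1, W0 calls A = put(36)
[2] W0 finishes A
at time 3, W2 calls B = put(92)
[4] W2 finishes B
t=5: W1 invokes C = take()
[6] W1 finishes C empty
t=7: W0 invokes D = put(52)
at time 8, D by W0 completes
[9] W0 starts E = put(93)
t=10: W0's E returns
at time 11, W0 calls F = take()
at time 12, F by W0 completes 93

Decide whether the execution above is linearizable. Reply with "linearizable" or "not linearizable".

not linearizable

already the first 6 events (up to C's response at time 6) admit no linearization; the first 5 still do
exactly one order of the 3 completed ops respects real time; the queue replay fails
e.g. A, B, C: illegal at step 3, since C take() → empty cannot apply there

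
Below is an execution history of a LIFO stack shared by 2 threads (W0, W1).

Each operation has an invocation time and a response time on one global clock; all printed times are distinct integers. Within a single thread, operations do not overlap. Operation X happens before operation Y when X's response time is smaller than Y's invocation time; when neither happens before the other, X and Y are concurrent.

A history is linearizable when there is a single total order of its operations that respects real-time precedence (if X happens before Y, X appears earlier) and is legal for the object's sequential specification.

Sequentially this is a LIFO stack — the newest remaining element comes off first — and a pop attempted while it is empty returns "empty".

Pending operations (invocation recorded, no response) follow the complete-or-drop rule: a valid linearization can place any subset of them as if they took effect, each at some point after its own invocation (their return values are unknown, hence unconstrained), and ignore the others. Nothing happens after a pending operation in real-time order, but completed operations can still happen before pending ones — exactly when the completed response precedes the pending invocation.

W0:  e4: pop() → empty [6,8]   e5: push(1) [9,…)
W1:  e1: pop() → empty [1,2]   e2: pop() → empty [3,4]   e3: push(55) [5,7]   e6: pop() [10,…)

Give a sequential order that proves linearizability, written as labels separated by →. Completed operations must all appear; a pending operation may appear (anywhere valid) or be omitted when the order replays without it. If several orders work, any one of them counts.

e1 → e2 → e4 → e3

step 1: e1 pop() → empty — stack <>
step 2: e2 pop() → empty — stack <>
step 3: e4 pop() → empty — stack <>
step 4: e3 push(55) — stack <55>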